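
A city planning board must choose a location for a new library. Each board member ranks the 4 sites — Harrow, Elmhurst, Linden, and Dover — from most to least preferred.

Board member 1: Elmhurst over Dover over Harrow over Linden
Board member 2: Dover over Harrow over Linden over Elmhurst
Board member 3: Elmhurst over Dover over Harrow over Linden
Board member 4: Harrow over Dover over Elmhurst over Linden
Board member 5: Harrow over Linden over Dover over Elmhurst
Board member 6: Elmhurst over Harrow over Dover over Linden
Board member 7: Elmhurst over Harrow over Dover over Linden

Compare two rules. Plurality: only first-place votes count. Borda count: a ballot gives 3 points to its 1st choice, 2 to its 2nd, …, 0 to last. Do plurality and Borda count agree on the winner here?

Plurality first-place counts: Harrow 2, Elmhurst 4, Linden 0, Dover 1 → Elmhurst.
Borda totals: Harrow 14, Elmhurst 13, Linden 3, Dover 12 → Harrow.
The two rules disagree: plurality picks Elmhurst, Borda picks Harrow.

No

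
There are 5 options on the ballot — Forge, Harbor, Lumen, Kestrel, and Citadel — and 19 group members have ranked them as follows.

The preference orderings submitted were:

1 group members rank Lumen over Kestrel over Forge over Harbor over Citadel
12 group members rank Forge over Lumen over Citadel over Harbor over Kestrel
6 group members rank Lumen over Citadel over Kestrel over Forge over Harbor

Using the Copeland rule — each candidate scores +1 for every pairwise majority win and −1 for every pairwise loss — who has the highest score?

Forge

Pairwise results:
  Forge vs Harbor: Forge wins 19–0.
  Forge vs Lumen: Forge wins 12–7.
  Forge vs Kestrel: Forge wins 12–7.
  Forge vs Citadel: Forge wins 13–6.
  Harbor vs Lumen: Lumen wins 19–0.
  Harbor vs Kestrel: Harbor wins 12–7.
  Harbor vs Citadel: Citadel wins 18–1.
  Lumen vs Kestrel: Lumen wins 19–0.
  Lumen vs Citadel: Lumen wins 19–0.
  Kestrel vs Citadel: Citadel wins 18–1.
Copeland scores (wins − losses):
  Forge: 4 − 0 = 4
  Harbor: 1 − 3 = -2
  Lumen: 3 − 1 = 2
  Kestrel: 0 − 4 = -4
  Citadel: 2 − 2 = 0
Forge has the best Copeland score.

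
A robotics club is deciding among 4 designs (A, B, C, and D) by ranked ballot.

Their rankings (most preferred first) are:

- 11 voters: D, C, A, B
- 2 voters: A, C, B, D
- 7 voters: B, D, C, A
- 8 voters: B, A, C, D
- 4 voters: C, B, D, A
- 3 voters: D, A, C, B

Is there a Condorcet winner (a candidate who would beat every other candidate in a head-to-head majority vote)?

Head-to-head results (35 voters total):
A vs B: B wins 19–16.
A vs C: C wins 22–13.
A vs D: D wins 25–10.
B vs C: C wins 20–15.
B vs D: B wins 21–14.
C vs D: D wins 21–14.
No candidate beats all others: B beats D beats C beats B, a majority cycle.

No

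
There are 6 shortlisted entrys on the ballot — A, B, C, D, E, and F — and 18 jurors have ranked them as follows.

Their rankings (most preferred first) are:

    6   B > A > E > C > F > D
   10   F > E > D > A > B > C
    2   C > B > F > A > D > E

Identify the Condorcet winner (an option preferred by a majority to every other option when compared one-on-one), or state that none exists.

Head-to-head results (18 voters total):
A vs B: A wins 10–8.
A vs C: A wins 16–2.
A vs D: D wins 10–8.
A vs E: E wins 10–8.
A vs F: F wins 12–6.
B vs C: B wins 16–2.
B vs D: D wins 10–8.
B vs E: E wins 10–8.
B vs F: F wins 10–8.
C vs D: D wins 10–8.
C vs E: E wins 16–2.
C vs F: F wins 10–8.
D vs E: E wins 16–2.
D vs F: F wins 18–0.
E vs F: F wins 12–6.
F beats each rival — A (12–6), B (10–8), C (10–8), D (18–0), E (12–6) — so F is the Condorcet winner.

F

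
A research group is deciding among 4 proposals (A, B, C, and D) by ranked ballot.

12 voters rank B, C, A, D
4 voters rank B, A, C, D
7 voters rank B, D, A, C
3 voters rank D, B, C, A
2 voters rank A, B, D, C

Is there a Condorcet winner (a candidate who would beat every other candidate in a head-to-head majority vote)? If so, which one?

Head-to-head results (28 voters total):
A vs B: B wins 26–2.
A vs C: C wins 15–13.
A vs D: A wins 18–10.
B vs C: B wins 28–0.
B vs D: B wins 25–3.
C vs D: C wins 16–12.
B beats each rival — A (26–2), C (28–0), D (25–3) — so B is the Condorcet winner.

B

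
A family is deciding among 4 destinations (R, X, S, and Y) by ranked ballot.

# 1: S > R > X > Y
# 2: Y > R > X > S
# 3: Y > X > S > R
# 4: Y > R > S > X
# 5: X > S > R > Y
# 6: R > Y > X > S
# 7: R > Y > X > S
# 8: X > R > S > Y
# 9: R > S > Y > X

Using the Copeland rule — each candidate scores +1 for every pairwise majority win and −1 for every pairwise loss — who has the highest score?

Pairwise results:
  R vs X: R wins 6–3.
  R vs S: R wins 6–3.
  R vs Y: R wins 6–3.
  X vs S: X wins 6–3.
  X vs Y: Y wins 6–3.
  S vs Y: Y wins 5–4.
Copeland scores (wins − losses):
  R: 3 − 0 = 3
  X: 1 − 2 = -1
  S: 0 − 3 = -3
  Y: 2 − 1 = 1
R has the best Copeland score.

R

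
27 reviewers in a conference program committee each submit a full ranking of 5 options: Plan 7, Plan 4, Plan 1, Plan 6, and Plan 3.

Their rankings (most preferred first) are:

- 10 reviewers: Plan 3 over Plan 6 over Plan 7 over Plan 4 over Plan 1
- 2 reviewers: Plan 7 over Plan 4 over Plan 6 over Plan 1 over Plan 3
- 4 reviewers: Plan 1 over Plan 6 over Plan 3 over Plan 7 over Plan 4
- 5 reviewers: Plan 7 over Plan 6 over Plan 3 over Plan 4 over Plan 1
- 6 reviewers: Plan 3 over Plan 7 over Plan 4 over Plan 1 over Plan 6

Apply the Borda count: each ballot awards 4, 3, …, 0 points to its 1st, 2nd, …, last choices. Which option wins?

Plan 3

Borda scores:
  Plan 7: 10·2 + 2·4 + 4·1 + 5·4 + 6·3 = 70
  Plan 4: 10·1 + 2·3 + 4·0 + 5·1 + 6·2 = 33
  Plan 1: 10·0 + 2·1 + 4·4 + 5·0 + 6·1 = 24
  Plan 6: 10·3 + 2·2 + 4·3 + 5·3 + 6·0 = 61
  Plan 3: 10·4 + 2·0 + 4·2 + 5·2 + 6·4 = 82
Plan 3 has the highest total.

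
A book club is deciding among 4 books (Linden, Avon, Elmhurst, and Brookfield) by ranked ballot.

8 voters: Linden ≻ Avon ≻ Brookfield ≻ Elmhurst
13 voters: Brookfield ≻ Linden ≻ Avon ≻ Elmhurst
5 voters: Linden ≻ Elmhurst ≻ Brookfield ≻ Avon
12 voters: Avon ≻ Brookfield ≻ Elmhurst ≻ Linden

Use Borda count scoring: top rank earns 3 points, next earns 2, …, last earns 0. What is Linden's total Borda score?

65

Borda scores:
  Linden: 8·3 + 13·2 + 5·3 + 12·0 = 65
  Avon: 8·2 + 13·1 + 5·0 + 12·3 = 65
  Elmhurst: 8·0 + 13·0 + 5·2 + 12·1 = 22
  Brookfield: 8·1 + 13·3 + 5·1 + 12·2 = 76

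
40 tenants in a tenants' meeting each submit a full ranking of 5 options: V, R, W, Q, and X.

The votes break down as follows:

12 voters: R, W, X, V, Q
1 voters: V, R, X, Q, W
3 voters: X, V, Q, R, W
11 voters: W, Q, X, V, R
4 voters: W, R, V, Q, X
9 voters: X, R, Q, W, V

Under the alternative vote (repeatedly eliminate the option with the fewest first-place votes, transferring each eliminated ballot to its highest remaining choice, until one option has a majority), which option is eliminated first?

Q

Round 1: W 15, R 12, X 12, V 1, Q 0. Q has the fewest and is eliminated.
Round 2: W 15, R 12, X 12, V 1. V has the fewest and is eliminated.
Round 3: W 15, R 13, X 12. X has the fewest and is eliminated.
Round 4: R 25, W 15. R has a majority.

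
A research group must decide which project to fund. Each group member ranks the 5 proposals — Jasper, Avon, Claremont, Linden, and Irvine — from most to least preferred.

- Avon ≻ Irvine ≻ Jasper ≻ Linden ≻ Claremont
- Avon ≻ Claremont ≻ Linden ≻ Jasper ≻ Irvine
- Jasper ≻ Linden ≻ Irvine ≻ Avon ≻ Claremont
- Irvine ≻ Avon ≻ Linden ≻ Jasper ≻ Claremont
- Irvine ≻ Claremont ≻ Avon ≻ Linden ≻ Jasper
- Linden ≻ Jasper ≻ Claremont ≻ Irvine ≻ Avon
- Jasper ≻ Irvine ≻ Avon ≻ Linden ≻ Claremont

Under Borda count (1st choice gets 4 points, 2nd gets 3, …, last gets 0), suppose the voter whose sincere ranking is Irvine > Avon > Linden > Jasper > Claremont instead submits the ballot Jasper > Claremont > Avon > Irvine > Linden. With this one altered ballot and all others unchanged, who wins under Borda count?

Jasper

Borda totals with the altered ballot: Jasper 18, Avon 15, Claremont 11, Linden 12, Irvine 14.
The switch changes the winner from Irvine to Jasper.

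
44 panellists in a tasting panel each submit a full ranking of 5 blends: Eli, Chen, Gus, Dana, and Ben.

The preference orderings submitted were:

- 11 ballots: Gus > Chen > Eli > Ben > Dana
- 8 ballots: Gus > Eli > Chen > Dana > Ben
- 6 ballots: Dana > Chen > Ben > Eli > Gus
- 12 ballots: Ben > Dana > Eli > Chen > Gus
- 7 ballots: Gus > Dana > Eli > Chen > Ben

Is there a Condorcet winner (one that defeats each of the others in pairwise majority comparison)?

Yes

Head-to-head results (44 voters total):
Eli vs Chen: Eli wins 27–17.
Eli vs Gus: Gus wins 26–18.
Eli vs Dana: Dana wins 25–19.
Eli vs Ben: Eli wins 26–18.
Chen vs Gus: Gus wins 26–18.
Chen vs Dana: Dana wins 25–19.
Chen vs Ben: Chen wins 32–12.
Gus vs Dana: Gus wins 26–18.
Gus vs Ben: Gus wins 26–18.
Dana vs Ben: Ben wins 23–21.
Gus beats each rival — Eli (26–18), Chen (26–18), Dana (26–18), Ben (26–18) — so Gus is the Condorcet winner.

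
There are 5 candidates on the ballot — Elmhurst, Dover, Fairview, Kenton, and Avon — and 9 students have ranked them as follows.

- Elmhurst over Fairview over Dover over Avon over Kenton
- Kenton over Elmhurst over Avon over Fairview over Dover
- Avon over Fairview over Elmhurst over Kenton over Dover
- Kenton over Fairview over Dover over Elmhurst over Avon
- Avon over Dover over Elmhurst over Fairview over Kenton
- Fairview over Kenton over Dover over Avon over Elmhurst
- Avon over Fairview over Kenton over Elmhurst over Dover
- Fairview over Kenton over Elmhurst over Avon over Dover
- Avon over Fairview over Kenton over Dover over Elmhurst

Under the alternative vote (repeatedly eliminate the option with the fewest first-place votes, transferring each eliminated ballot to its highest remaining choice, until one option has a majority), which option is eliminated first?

Round 1: Avon 4, Fairview 2, Kenton 2, Elmhurst 1, Dover 0. Dover has the fewest and is eliminated.
Round 2: Avon 4, Fairview 2, Kenton 2, Elmhurst 1. Elmhurst has the fewest and is eliminated.
Round 3: Avon 4, Fairview 3, Kenton 2. Kenton has the fewest and is eliminated.
Round 4: Avon 5, Fairview 4. Avon has a majority.

Dover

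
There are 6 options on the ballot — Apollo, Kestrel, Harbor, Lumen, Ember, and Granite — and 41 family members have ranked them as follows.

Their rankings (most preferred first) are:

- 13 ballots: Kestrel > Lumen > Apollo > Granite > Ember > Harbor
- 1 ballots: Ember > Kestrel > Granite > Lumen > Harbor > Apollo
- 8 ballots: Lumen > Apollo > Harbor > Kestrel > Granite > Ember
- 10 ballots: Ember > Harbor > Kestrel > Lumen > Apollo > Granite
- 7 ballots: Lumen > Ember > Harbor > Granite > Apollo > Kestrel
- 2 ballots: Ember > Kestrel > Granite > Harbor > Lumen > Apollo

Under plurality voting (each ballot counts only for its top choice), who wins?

First-place vote totals:
  Apollo: 0
  Kestrel: 13
  Harbor: 0
  Lumen: 15
  Ember: 13
  Granite: 0
Lumen has the most first-place votes.

Lumen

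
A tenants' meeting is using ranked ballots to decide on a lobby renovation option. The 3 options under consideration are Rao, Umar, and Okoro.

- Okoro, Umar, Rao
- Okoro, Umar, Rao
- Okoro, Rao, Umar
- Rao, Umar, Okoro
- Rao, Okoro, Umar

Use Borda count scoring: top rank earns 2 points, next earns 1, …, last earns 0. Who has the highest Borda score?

Okoro

Borda scores:
  Rao: 0 + 0 + 1 + 2 + 2 = 5
  Umar: 1 + 1 + 0 + 1 + 0 = 3
  Okoro: 2 + 2 + 2 + 0 + 1 = 7
Okoro has the highest total.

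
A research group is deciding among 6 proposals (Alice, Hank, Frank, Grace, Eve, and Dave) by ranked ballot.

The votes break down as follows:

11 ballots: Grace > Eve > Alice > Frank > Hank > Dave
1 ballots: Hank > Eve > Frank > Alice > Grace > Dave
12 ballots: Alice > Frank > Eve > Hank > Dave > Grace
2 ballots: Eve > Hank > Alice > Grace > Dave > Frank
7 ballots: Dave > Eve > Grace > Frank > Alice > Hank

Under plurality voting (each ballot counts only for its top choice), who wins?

First-place vote totals:
  Alice: 12
  Hank: 1
  Frank: 0
  Grace: 11
  Eve: 2
  Dave: 7
Alice has the most first-place votes.

Alice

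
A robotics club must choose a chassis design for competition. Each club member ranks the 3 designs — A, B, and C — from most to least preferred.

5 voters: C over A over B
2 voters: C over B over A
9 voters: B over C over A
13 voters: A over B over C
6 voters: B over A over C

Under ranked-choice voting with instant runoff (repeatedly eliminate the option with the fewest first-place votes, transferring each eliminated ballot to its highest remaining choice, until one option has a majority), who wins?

Round 1: B 15, A 13, C 7. C has the fewest and is eliminated.
Round 2: A 18, B 17. A has a majority.

A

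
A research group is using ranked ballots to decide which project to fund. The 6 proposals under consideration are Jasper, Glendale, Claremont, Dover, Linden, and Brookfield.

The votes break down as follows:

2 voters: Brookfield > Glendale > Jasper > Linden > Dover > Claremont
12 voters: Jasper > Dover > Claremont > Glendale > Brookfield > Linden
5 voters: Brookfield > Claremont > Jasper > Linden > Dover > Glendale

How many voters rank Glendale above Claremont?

Ballots ranking Glendale above Claremont: 2.
Ballots ranking Claremont above Glendale: 12+5 = 17.
So 2 of 19 voters prefer Glendale to Claremont.

2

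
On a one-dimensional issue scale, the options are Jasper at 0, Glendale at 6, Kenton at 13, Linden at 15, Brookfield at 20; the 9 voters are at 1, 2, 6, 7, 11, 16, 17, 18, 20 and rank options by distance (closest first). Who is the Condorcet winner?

With single-peaked preferences on a line, the Condorcet winner is the candidate closest to the median voter.
The median voter (position 11) is closest to Kenton at 13.
Check: Kenton vs Brookfield — voters closer to Kenton: 6 of 9.

Kenton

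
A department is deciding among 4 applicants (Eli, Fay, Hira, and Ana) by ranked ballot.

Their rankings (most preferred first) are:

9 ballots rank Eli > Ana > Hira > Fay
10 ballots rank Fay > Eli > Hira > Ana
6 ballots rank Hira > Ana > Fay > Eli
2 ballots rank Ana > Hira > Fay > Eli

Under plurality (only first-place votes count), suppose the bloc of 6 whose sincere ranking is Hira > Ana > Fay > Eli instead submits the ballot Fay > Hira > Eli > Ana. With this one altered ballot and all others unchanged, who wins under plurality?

First-place totals with the altered ballot: Eli 9, Fay 16, Hira 0, Ana 2.
The winner is unchanged: still Fay.

Fay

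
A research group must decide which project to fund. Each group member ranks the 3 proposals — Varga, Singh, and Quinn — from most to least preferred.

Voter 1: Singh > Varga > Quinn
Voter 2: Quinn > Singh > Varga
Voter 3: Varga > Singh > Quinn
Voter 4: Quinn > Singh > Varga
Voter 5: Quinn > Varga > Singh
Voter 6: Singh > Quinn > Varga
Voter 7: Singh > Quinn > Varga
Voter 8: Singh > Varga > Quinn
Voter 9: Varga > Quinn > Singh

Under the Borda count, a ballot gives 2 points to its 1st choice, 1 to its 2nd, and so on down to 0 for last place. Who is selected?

Singh

Borda scores:
  Varga: 1 + 0 + 2 + 0 + 1 + 0 + 0 + 1 + 2 = 7
  Singh: 2 + 1 + 1 + 1 + 0 + 2 + 2 + 2 + 0 = 11
  Quinn: 0 + 2 + 0 + 2 + 2 + 1 + 1 + 0 + 1 = 9
Singh has the highest total.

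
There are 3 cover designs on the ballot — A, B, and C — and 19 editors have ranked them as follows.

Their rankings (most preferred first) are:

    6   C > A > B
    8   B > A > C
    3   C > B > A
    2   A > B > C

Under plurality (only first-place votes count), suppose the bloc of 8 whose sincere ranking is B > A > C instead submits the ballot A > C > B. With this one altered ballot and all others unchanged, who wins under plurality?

A

First-place totals with the altered ballot: A 10, B 0, C 9.
The switch changes the winner from C to A.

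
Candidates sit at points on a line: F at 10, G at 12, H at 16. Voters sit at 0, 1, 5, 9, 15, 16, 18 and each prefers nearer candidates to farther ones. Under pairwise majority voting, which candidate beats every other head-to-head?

F

With single-peaked preferences on a line, the Condorcet winner is the candidate closest to the median voter.
The median voter (position 9) is closest to F at 10.
Check: F vs H — voters closer to F: 4 of 7.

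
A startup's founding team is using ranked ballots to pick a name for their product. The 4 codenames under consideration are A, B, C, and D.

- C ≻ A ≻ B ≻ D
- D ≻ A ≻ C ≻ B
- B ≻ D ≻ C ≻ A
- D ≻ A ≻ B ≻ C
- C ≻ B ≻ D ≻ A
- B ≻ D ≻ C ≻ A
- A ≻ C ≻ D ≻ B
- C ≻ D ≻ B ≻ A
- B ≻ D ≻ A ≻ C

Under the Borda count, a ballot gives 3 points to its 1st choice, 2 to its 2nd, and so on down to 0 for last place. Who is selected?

Borda scores:
  A: 2 + 2 + 0 + 2 + 0 + 0 + 3 + 0 + 1 = 10
  B: 1 + 0 + 3 + 1 + 2 + 3 + 0 + 1 + 3 = 14
  C: 3 + 1 + 1 + 0 + 3 + 1 + 2 + 3 + 0 = 14
  D: 0 + 3 + 2 + 3 + 1 + 2 + 1 + 2 + 2 = 16
D has the highest total.

D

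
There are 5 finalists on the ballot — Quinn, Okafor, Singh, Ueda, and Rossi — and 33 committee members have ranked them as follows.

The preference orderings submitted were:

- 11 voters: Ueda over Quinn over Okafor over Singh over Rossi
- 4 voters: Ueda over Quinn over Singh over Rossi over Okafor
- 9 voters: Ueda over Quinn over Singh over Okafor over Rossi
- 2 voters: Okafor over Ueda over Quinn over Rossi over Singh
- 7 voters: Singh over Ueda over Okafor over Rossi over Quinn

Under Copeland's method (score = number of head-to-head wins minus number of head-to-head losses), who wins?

Ueda

Pairwise results:
  Quinn vs Okafor: Quinn wins 24–9.
  Quinn vs Singh: Quinn wins 26–7.
  Quinn vs Ueda: Ueda wins 33–0.
  Quinn vs Rossi: Quinn wins 26–7.
  Okafor vs Singh: Singh wins 20–13.
  Okafor vs Ueda: Ueda wins 31–2.
  Okafor vs Rossi: Okafor wins 29–4.
  Singh vs Ueda: Ueda wins 26–7.
  Singh vs Rossi: Singh wins 31–2.
  Ueda vs Rossi: Ueda wins 33–0.
Copeland scores (wins − losses):
  Quinn: 3 − 1 = 2
  Okafor: 1 − 3 = -2
  Singh: 2 − 2 = 0
  Ueda: 4 − 0 = 4
  Rossi: 0 − 4 = -4
Ueda has the best Copeland score.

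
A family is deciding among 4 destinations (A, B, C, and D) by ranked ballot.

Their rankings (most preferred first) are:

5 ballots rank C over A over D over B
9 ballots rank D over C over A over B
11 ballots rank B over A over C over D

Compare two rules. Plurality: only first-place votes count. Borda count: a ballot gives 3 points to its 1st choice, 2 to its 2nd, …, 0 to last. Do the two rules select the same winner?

Plurality first-place counts: A 0, B 11, C 5, D 9 → B.
Borda totals: A 41, B 33, C 44, D 32 → C.
The two rules disagree: plurality picks B, Borda picks C.

No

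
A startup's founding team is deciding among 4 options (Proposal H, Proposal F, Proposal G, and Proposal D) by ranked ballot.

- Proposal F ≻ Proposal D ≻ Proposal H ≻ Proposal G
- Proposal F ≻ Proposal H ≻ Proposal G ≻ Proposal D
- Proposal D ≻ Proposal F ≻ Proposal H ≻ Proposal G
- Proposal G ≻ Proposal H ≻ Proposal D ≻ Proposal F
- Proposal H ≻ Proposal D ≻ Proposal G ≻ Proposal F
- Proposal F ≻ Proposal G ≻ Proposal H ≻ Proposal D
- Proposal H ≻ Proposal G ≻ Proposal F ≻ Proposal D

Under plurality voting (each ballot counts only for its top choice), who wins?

Proposal F

First-place vote totals:
  Proposal H: 2
  Proposal F: 3
  Proposal G: 1
  Proposal D: 1
Proposal F has the most first-place votes.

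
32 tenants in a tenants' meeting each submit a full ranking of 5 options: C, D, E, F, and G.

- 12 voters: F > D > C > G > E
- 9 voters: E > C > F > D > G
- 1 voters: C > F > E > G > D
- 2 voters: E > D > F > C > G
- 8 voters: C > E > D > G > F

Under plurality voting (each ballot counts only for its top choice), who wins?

F

First-place vote totals:
  C: 9
  D: 0
  E: 11
  F: 12
  G: 0
F has the most first-place votes.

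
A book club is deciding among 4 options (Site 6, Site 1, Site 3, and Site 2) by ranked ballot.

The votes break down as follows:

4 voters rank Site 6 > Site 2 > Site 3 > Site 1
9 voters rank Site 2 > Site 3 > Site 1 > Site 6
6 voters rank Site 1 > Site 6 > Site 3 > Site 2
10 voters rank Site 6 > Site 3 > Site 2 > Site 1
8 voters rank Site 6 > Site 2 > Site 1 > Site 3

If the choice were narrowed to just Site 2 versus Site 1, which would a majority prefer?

Ballots ranking Site 2 above Site 1: 4+9+10+8 = 31.
Ballots ranking Site 1 above Site 2: 6.
Site 2 wins the head-to-head, 31–6.

Site 2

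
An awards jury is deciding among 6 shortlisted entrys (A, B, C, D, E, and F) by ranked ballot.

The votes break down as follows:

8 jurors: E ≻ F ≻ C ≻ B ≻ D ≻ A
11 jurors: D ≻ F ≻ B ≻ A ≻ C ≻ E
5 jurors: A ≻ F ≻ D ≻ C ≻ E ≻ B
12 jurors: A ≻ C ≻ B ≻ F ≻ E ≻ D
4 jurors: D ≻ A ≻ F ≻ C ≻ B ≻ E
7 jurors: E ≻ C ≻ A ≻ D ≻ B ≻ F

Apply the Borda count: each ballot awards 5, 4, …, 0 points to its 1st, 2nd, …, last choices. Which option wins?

Borda scores:
  A: 8·0 + 11·2 + 5·5 + 12·5 + 4·4 + 7·3 = 144
  B: 8·2 + 11·3 + 5·0 + 12·3 + 4·1 + 7·1 = 96
  C: 8·3 + 11·1 + 5·2 + 12·4 + 4·2 + 7·4 = 129
  D: 8·1 + 11·5 + 5·3 + 12·0 + 4·5 + 7·2 = 112
  E: 8·5 + 11·0 + 5·1 + 12·1 + 4·0 + 7·5 = 92
  F: 8·4 + 11·4 + 5·4 + 12·2 + 4·3 + 7·0 = 132
A has the highest total.

A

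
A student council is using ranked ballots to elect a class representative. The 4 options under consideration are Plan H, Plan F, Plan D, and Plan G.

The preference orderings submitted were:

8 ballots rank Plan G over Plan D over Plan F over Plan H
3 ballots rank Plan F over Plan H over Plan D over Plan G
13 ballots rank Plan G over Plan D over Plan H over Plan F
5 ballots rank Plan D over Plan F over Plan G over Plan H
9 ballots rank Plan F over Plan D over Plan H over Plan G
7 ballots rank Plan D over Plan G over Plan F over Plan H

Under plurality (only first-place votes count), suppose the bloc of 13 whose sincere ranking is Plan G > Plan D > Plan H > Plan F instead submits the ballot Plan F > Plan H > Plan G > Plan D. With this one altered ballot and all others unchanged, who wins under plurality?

First-place totals with the altered ballot: Plan H 0, Plan F 25, Plan D 12, Plan G 8.
The switch changes the winner from Plan G to Plan F.

Plan F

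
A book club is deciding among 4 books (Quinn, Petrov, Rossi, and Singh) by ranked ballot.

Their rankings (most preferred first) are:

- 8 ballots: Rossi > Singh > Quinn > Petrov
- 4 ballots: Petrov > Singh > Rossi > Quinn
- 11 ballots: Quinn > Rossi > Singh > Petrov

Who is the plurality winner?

First-place vote totals:
  Quinn: 11
  Petrov: 4
  Rossi: 8
  Singh: 0
Quinn has the most first-place votes.

Quinn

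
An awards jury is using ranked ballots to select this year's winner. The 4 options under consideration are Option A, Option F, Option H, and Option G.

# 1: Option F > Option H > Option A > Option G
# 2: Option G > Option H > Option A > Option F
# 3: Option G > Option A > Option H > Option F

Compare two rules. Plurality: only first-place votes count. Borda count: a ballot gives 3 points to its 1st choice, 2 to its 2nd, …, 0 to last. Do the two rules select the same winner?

Plurality first-place counts: Option A 0, Option F 1, Option H 0, Option G 2 → Option G.
Borda totals: Option A 4, Option F 3, Option H 5, Option G 6 → Option G.
The two rules agree on Option G.

Yes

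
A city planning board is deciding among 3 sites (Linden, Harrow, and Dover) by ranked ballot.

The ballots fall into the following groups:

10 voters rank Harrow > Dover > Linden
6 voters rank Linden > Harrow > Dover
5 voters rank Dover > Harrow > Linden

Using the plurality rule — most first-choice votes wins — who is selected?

Harrow

First-place vote totals:
  Linden: 6
  Harrow: 10
  Dover: 5
Harrow has the most first-place votes.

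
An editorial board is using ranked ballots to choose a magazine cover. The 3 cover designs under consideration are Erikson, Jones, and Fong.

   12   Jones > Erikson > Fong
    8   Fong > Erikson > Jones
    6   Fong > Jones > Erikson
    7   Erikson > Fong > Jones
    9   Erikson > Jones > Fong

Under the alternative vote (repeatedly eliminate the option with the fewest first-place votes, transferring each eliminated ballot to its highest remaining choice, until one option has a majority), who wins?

Round 1: Erikson 16, Fong 14, Jones 12. Jones has the fewest and is eliminated.
Round 2: Erikson 28, Fong 14. Erikson has a majority.

Erikson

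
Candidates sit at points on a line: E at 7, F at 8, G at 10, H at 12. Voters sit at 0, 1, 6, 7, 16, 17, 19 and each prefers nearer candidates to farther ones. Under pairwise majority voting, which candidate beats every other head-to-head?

E

With single-peaked preferences on a line, the Condorcet winner is the candidate closest to the median voter.
The median voter (position 7) is closest to E at 7.
Check: E vs F — voters closer to E: 4 of 7.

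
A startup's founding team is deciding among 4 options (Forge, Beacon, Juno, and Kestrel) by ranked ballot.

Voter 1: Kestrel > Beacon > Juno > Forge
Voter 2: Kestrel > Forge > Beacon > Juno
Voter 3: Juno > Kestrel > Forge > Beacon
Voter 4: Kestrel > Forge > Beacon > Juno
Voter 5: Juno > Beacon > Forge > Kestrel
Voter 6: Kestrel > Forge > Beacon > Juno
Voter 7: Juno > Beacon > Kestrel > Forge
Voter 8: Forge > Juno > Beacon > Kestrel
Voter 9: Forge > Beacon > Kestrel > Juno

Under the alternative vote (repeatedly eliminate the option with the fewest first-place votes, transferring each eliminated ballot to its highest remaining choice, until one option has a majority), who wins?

Kestrel

Round 1: Kestrel 4, Juno 3, Forge 2, Beacon 0. Beacon has the fewest and is eliminated.
Round 2: Kestrel 4, Juno 3, Forge 2. Forge has the fewest and is eliminated.
Round 3: Kestrel 5, Juno 4. Kestrel has a majority.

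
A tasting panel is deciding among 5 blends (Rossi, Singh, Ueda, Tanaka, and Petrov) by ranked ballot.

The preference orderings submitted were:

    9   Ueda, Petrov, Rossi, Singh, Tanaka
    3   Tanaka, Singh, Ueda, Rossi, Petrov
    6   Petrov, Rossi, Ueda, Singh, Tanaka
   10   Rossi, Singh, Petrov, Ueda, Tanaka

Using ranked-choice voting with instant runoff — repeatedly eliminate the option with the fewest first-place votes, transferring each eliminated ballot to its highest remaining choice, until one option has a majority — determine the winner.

Rossi

Round 1: Rossi 10, Ueda 9, Petrov 6, Tanaka 3, Singh 0. Singh has the fewest and is eliminated.
Round 2: Rossi 10, Ueda 9, Petrov 6, Tanaka 3. Tanaka has the fewest and is eliminated.
Round 3: Ueda 12, Rossi 10, Petrov 6. Petrov has the fewest and is eliminated.
Round 4: Rossi 16, Ueda 12. Rossi has a majority.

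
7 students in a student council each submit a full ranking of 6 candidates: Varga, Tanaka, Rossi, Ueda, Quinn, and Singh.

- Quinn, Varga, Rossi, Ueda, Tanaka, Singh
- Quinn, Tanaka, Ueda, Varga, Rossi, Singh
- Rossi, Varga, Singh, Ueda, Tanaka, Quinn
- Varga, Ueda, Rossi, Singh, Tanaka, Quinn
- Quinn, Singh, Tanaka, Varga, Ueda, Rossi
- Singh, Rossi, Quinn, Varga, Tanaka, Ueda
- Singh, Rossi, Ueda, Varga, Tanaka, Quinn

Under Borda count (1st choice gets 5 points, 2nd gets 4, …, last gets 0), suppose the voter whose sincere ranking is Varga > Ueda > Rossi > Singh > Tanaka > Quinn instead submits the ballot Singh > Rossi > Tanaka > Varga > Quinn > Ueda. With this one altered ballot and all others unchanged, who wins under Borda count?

Borda totals with the altered ballot: Varga 18, Tanaka 14, Rossi 21, Ueda 11, Quinn 19, Singh 22.
The switch changes the winner from Varga to Singh.

Singh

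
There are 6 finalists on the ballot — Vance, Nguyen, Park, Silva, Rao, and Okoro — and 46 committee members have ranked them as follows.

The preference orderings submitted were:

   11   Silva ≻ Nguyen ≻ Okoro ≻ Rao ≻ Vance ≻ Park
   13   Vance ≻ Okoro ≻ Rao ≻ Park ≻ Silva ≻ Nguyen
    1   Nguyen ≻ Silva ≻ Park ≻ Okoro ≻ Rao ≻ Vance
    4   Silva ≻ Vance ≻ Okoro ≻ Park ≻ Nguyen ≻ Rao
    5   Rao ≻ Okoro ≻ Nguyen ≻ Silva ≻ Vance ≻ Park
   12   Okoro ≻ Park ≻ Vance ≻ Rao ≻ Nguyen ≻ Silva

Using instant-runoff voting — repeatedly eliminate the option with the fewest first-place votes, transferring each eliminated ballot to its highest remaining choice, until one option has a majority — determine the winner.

Okoro

Round 1: Silva 15, Vance 13, Okoro 12, Rao 5, Nguyen 1, Park 0. Park has the fewest and is eliminated.
Round 2: Silva 15, Vance 13, Okoro 12, Rao 5, Nguyen 1. Nguyen has the fewest and is eliminated.
Round 3: Silva 16, Vance 13, Okoro 12, Rao 5. Rao has the fewest and is eliminated.
Round 4: Okoro 17, Silva 16, Vance 13. Vance has the fewest and is eliminated.
Round 5: Okoro 30, Silva 16. Okoro has a majority.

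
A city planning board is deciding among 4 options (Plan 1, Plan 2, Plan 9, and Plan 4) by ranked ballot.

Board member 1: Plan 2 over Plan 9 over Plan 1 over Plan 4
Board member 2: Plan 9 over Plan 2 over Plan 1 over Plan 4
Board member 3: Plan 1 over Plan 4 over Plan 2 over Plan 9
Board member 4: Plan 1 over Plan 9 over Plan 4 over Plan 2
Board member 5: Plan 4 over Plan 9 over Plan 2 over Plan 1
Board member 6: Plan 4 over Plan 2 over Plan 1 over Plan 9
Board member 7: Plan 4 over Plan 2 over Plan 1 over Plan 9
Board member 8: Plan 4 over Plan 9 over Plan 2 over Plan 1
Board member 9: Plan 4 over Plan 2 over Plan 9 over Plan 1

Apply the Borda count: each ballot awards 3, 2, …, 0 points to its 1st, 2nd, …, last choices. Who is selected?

Plan 4

Borda scores:
  Plan 1: 1 + 1 + 3 + 3 + 0 + 1 + 1 + 0 + 0 = 10
  Plan 2: 3 + 2 + 1 + 0 + 1 + 2 + 2 + 1 + 2 = 14
  Plan 9: 2 + 3 + 0 + 2 + 2 + 0 + 0 + 2 + 1 = 12
  Plan 4: 0 + 0 + 2 + 1 + 3 + 3 + 3 + 3 + 3 = 18
Plan 4 has the highest total.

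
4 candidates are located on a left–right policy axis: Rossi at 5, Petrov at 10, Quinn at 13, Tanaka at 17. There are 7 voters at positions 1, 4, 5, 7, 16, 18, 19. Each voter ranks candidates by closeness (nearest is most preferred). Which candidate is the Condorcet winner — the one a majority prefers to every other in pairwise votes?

With single-peaked preferences on a line, the Condorcet winner is the candidate closest to the median voter.
The median voter (position 7) is closest to Rossi at 5.
Check: Rossi vs Tanaka — voters closer to Rossi: 4 of 7.

Rossi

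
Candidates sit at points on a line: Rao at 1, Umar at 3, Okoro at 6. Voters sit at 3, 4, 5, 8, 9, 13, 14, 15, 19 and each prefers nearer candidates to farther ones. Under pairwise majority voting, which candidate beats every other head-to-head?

With single-peaked preferences on a line, the Condorcet winner is the candidate closest to the median voter.
The median voter (position 9) is closest to Okoro at 6.
Check: Okoro vs Rao — voters closer to Okoro: 8 of 9.

Okoro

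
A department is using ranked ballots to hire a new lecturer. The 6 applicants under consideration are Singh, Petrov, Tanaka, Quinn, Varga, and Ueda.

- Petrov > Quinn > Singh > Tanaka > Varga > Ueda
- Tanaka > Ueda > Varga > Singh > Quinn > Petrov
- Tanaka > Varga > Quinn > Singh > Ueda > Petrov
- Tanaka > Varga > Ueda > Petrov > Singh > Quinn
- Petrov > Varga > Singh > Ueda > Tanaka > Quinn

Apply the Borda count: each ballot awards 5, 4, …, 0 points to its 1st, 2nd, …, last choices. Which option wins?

Tanaka

Borda scores:
  Singh: 3 + 2 + 2 + 1 + 3 = 11
  Petrov: 5 + 0 + 0 + 2 + 5 = 12
  Tanaka: 2 + 5 + 5 + 5 + 1 = 18
  Quinn: 4 + 1 + 3 + 0 + 0 = 8
  Varga: 1 + 3 + 4 + 4 + 4 = 16
  Ueda: 0 + 4 + 1 + 3 + 2 = 10
Tanaka has the highest total.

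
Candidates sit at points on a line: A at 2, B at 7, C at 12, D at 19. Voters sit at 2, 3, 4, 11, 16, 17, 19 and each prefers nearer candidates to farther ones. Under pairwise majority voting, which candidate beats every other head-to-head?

C

With single-peaked preferences on a line, the Condorcet winner is the candidate closest to the median voter.
The median voter (position 11) is closest to C at 12.
Check: C vs A — voters closer to C: 4 of 7.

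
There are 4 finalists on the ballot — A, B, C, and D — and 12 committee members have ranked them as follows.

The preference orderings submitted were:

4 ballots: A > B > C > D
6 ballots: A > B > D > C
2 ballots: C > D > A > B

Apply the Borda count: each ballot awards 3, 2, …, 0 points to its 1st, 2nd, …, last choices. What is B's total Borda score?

Borda scores:
  A: 4·3 + 6·3 + 2·1 = 32
  B: 4·2 + 6·2 + 2·0 = 20
  C: 4·1 + 6·0 + 2·3 = 10
  D: 4·0 + 6·1 + 2·2 = 10

20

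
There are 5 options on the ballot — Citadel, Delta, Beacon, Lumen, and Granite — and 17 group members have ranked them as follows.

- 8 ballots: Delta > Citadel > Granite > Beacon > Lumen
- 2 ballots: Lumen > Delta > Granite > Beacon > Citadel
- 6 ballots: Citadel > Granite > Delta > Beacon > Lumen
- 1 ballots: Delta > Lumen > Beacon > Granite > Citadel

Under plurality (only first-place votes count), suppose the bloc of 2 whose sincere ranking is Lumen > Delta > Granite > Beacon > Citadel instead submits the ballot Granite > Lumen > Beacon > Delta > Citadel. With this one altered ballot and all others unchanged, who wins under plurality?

Delta

First-place totals with the altered ballot: Citadel 6, Delta 9, Beacon 0, Lumen 0, Granite 2.
The winner is unchanged: still Delta.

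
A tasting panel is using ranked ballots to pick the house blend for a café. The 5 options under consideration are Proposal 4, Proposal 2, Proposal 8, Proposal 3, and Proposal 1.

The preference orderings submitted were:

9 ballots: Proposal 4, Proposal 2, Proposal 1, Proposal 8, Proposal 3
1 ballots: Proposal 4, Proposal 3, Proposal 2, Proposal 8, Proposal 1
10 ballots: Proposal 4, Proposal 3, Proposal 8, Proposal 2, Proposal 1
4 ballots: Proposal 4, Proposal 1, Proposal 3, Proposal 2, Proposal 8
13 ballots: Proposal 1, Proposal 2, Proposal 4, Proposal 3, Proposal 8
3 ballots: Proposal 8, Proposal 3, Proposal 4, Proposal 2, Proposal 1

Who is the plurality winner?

Proposal 4

First-place vote totals:
  Proposal 4: 24
  Proposal 2: 0
  Proposal 8: 3
  Proposal 3: 0
  Proposal 1: 13
Proposal 4 has the most first-place votes.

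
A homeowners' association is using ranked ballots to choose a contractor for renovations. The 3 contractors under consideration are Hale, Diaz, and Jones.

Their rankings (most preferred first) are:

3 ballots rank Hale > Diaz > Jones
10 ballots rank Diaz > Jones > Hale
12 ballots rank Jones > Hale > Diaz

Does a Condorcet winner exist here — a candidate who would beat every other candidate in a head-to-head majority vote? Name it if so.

There is no Condorcet winner

Head-to-head results (25 voters total):
Hale vs Diaz: Hale wins 15–10.
Hale vs Jones: Jones wins 22–3.
Diaz vs Jones: Diaz wins 13–12.
No candidate beats all others: Hale beats Diaz beats Jones beats Hale, a majority cycle.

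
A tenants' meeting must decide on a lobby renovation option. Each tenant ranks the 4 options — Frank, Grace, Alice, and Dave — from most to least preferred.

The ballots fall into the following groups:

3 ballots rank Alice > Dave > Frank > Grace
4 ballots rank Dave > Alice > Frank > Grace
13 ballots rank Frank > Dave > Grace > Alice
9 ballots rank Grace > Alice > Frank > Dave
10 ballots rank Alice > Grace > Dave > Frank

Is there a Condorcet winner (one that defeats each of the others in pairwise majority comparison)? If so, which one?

Head-to-head results (39 voters total):
Frank vs Grace: Frank wins 20–19.
Frank vs Alice: Alice wins 26–13.
Frank vs Dave: Frank wins 22–17.
Grace vs Alice: Grace wins 22–17.
Grace vs Dave: Dave wins 20–19.
Alice vs Dave: Alice wins 22–17.
No candidate beats all others: Frank beats Grace beats Alice beats Frank, a majority cycle.

None — there is no Condorcet winner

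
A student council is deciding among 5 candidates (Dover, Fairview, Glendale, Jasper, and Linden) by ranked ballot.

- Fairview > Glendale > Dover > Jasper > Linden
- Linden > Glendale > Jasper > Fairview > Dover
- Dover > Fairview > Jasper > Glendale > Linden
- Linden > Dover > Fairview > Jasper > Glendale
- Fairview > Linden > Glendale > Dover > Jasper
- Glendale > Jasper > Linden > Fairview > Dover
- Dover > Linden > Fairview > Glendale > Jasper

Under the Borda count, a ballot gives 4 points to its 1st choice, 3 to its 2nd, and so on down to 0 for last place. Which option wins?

Borda scores:
  Dover: 2 + 0 + 4 + 3 + 1 + 0 + 4 = 14
  Fairview: 4 + 1 + 3 + 2 + 4 + 1 + 2 = 17
  Glendale: 3 + 3 + 1 + 0 + 2 + 4 + 1 = 14
  Jasper: 1 + 2 + 2 + 1 + 0 + 3 + 0 = 9
  Linden: 0 + 4 + 0 + 4 + 3 + 2 + 3 = 16
Fairview has the highest total.

Fairview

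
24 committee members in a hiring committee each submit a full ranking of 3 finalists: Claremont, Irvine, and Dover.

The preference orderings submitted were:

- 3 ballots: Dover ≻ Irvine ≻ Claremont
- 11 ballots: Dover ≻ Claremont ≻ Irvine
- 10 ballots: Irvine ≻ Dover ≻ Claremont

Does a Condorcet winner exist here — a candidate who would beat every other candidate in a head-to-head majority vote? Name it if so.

Head-to-head results (24 voters total):
Claremont vs Irvine: Irvine wins 13–11.
Claremont vs Dover: Dover wins 24–0.
Irvine vs Dover: Dover wins 14–10.
Dover beats each rival — Claremont (24–0), Irvine (14–10) — so Dover is the Condorcet winner.

Dover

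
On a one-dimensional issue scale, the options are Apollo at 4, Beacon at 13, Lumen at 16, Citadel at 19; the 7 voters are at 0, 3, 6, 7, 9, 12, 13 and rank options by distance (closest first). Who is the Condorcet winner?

With single-peaked preferences on a line, the Condorcet winner is the candidate closest to the median voter.
The median voter (position 7) is closest to Apollo at 4.
Check: Apollo vs Citadel — voters closer to Apollo: 5 of 7.

Apollo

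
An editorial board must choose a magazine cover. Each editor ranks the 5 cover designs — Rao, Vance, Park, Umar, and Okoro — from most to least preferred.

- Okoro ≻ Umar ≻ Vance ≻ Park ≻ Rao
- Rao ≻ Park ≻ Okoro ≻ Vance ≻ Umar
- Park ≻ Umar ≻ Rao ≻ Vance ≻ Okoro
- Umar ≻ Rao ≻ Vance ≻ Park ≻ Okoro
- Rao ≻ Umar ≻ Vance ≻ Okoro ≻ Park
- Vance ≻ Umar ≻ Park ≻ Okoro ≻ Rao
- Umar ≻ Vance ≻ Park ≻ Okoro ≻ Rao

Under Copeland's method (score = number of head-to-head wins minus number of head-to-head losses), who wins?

Umar

Pairwise results:
  Rao vs Vance: Rao wins 4–3.
  Rao vs Park: Park wins 4–3.
  Rao vs Umar: Umar wins 5–2.
  Rao vs Okoro: Rao wins 4–3.
  Vance vs Park: Vance wins 5–2.
  Vance vs Umar: Umar wins 5–2.
  Vance vs Okoro: Vance wins 5–2.
  Park vs Umar: Umar wins 5–2.
  Park vs Okoro: Park wins 5–2.
  Umar vs Okoro: Umar wins 5–2.
Copeland scores (wins − losses):
  Rao: 2 − 2 = 0
  Vance: 2 − 2 = 0
  Park: 2 − 2 = 0
  Umar: 4 − 0 = 4
  Okoro: 0 − 4 = -4
Umar has the best Copeland score.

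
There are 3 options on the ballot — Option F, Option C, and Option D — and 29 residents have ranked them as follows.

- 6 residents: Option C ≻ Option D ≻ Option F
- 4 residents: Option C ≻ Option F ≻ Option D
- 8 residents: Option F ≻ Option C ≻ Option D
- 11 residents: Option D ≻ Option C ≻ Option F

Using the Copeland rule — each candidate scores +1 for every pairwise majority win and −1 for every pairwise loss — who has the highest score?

Option C

Pairwise results:
  Option F vs Option C: Option C wins 21–8.
  Option F vs Option D: Option D wins 17–12.
  Option C vs Option D: Option C wins 18–11.
Copeland scores (wins − losses):
  Option F: 0 − 2 = -2
  Option C: 2 − 0 = 2
  Option D: 1 − 1 = 0
Option C has the best Copeland score.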